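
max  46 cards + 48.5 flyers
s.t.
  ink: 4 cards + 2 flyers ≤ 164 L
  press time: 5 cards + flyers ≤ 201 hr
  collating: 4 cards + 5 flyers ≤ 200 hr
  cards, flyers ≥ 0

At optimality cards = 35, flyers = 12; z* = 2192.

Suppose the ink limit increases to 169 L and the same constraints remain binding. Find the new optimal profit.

At the optimum: ink uses 164 of 164 (binding); press time uses 187 of 201 (slack = 14); collating uses 200 of 200 (binding).
By complementary slackness, y = 0 for the non-binding constraint.
Dual feasibility on the basic columns requires 4·y_ink + 4·y_collating = 46, 2·y_ink + 5·y_collating = 48.5.
This yields shadow prices y_ink = 3, y_collating = 8.5.
Δz = y_ink·Δb = 3 × (5) = 15, so new z* = 2192 + 15 = 2207.

2207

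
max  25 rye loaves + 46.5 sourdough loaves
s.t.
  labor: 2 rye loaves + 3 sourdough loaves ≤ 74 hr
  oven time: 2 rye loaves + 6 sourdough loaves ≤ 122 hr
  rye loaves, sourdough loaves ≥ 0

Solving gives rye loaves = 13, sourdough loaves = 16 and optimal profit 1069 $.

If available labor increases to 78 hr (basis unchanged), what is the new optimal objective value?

1107

Both labor and oven time are binding at x*.
Dual feasibility on the basic columns requires 2·y_labor + 2·y_oven time = 25, 3·y_labor + 6·y_oven time = 46.5.
Solving: y_labor = 9.5, y_oven time = 3.
Δz = y_labor·Δb = 9.5 × (4) = 38, so new z* = 1069 + 38 = 1107.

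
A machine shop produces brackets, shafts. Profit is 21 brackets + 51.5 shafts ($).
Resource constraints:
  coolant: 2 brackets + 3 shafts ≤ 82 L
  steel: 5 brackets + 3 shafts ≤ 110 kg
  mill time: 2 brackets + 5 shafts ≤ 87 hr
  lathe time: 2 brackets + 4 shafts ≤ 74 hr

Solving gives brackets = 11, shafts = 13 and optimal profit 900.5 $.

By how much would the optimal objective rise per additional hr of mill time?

9.5

Binding: mill time and lathe time. Non-binding: coolant (21 unused), steel (16 unused).
By complementary slackness, y = 0 for the non-binding constraints.
From A_Bᵀ y = c: 2·y_mill time + 2·y_lathe time = 21; 5·y_mill time + 4·y_lathe time = 51.5.
This yields shadow prices y_mill time = 9.5, y_lathe time = 1.
Shadow price of mill time = 9.5.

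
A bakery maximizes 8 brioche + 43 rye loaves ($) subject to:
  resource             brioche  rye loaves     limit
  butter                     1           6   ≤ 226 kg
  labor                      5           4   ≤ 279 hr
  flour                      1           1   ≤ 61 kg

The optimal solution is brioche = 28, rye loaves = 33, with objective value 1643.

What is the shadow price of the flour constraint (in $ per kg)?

1

At the optimum: butter uses 226 of 226 (binding); labor uses 272 of 279 (slack = 7); flour uses 61 of 61 (binding).
By complementary slackness, y = 0 for the non-binding constraint.
Dual feasibility on the basic columns requires 1·y_butter + 1·y_flour = 8, 6·y_butter + 1·y_flour = 43.
This yields shadow prices y_butter = 7, y_flour = 1.
Shadow price of flour = 1.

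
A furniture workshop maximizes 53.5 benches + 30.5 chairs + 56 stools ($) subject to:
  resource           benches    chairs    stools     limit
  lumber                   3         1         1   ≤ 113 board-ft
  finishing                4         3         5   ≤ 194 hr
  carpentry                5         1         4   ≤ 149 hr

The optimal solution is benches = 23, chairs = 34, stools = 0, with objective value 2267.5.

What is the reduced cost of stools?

-3

Binding: finishing and carpentry. Non-binding: lumber (10 unused).
Slack constraints have shadow price 0 (complementary slackness).
From A_Bᵀ y = c: 4·y_finishing + 5·y_carpentry = 53.5; 3·y_finishing + 1·y_carpentry = 30.5.
This yields shadow prices y_finishing = 9, y_carpentry = 3.5.
Reduced cost of stools: c₃ − yᵀa₃ = 56 − (9·5 + 3.5·4) = 56 − 59 = -3.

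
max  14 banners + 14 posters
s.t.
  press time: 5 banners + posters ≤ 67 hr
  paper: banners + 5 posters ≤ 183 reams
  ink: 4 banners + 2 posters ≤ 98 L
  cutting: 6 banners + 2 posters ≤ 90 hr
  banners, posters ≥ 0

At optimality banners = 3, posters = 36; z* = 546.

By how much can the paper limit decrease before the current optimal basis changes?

112

Binding constraints: paper, cutting. The basis is B = [[1,5],[6,2]] with det -28.
Per unit decrease in paper, x* moves by d = (0.0714, -0.2143).
The basis stays optimal until press time becomes binding; allowable decrease = 112 reams.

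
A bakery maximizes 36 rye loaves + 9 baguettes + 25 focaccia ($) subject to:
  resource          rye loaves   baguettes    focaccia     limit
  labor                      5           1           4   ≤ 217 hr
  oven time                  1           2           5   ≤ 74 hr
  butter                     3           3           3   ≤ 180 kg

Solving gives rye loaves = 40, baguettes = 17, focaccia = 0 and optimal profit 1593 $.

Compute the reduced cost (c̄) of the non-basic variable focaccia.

-8

At the optimum: labor uses 217 of 217 (binding); oven time uses 74 of 74 (binding); butter uses 171 of 180 (slack = 9).
Since butter is not tight, its dual is 0.
From A_Bᵀ y = c: 5·y_labor + 1·y_oven time = 36; 1·y_labor + 2·y_oven time = 9.
Solving: y_labor = 7, y_oven time = 1.
Reduced cost of focaccia: c₃ − yᵀa₃ = 25 − (7·4 + 1·5) = 25 − 33 = -8.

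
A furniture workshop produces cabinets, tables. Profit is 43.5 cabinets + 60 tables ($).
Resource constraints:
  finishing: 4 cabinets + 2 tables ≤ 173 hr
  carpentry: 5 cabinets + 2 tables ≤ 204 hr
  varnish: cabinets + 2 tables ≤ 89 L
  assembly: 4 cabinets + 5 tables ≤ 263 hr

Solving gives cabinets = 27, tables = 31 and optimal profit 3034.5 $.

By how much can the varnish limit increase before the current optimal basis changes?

16.2

Binding constraints: varnish, assembly. The basis is B = [[1,2],[4,5]] with det -3.
Per unit increase in varnish, x* moves by d = (-1.6667, 1.3333).
The basis stays optimal until cabinets reaches 0; allowable increase = 16.2 L.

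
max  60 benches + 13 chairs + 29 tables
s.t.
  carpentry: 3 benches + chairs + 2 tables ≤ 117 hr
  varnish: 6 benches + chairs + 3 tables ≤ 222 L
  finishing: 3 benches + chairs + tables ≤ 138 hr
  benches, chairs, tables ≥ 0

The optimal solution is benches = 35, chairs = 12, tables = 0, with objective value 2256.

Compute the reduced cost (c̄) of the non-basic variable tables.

At the optimum: carpentry uses 117 of 117 (binding); varnish uses 222 of 222 (binding); finishing uses 117 of 138 (slack = 21).
Since finishing is not tight, its dual is 0.
Dual feasibility on the basic columns requires 3·y_carpentry + 6·y_varnish = 60, 1·y_carpentry + 1·y_varnish = 13.
→ y_carpentry = 6 and y_varnish = 7.
Reduced cost of tables: c₃ − yᵀa₃ = 29 − (6·2 + 7·3) = 29 − 33 = -4.

-4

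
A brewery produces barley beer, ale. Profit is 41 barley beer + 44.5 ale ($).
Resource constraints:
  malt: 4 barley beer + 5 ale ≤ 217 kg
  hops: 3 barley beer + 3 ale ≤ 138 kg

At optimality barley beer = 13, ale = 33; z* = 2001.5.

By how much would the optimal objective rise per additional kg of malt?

Check each constraint at x*: malt 217/217 (tight); hops 138/138 (tight).
Dual feasibility on the basic columns requires 4·y_malt + 3·y_hops = 41, 5·y_malt + 3·y_hops = 44.5.
Solving: y_malt = 3.5, y_hops = 9.
Shadow price of malt = 3.5.

3.5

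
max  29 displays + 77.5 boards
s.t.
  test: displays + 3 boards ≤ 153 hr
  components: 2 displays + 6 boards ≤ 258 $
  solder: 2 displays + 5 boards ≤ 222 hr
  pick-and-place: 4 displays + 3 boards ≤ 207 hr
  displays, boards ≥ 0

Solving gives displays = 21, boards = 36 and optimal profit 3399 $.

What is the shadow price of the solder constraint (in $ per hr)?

9.5

Binding: components and solder. Non-binding: test (24 unused), pick-and-place (15 unused).
By complementary slackness, y = 0 for the non-binding constraints.
The binding rows give the dual system: 2·y_components + 2·y_solder = 29 and 6·y_components + 5·y_solder = 77.5.
Solving: y_components = 5, y_solder = 9.5.
Shadow price of solder = 9.5.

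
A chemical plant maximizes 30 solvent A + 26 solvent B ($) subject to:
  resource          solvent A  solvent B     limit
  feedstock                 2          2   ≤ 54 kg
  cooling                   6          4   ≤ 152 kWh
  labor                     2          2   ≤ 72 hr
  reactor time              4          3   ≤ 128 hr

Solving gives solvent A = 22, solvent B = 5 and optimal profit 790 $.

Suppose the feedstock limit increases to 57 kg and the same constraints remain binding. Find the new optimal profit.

Binding: feedstock and cooling. Non-binding: labor (18 unused), reactor time (25 unused).
By complementary slackness, y = 0 for the non-binding constraints.
From A_Bᵀ y = c: 2·y_feedstock + 6·y_cooling = 30; 2·y_feedstock + 4·y_cooling = 26.
Solving: y_feedstock = 9, y_cooling = 2.
Δz = y_feedstock·Δb = 9 × (3) = 27, so new z* = 790 + 27 = 817.

817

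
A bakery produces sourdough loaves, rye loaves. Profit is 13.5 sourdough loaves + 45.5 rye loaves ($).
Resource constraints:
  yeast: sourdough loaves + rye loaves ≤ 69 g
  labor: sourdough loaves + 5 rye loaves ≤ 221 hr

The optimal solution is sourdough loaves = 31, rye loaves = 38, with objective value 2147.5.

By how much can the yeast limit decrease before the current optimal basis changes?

Binding constraints: yeast, labor. The basis is B = [[1,1],[1,5]] with det 4.
Per unit decrease in yeast, x* moves by d = (-1.25, 0.25).
The basis stays optimal until sourdough loaves reaches 0; allowable decrease = 24.8 g.

24.8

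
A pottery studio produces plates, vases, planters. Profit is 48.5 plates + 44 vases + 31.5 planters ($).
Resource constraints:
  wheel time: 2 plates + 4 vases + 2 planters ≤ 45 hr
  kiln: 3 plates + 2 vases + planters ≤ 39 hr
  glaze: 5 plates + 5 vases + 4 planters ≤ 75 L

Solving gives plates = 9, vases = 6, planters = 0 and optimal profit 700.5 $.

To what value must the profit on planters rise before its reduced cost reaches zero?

32.5

At the optimum: wheel time uses 42 of 45 (slack = 3); kiln uses 39 of 39 (binding); glaze uses 75 of 75 (binding).
Since wheel time is not tight, its dual is 0.
Dual feasibility on the basic columns requires 3·y_kiln + 5·y_glaze = 48.5, 2·y_kiln + 5·y_glaze = 44.
→ y_kiln = 4.5 and y_glaze = 7.
planters enters the basis when its profit ≥ yᵀa₃ = 4.5·1 + 7·4 = 32.5.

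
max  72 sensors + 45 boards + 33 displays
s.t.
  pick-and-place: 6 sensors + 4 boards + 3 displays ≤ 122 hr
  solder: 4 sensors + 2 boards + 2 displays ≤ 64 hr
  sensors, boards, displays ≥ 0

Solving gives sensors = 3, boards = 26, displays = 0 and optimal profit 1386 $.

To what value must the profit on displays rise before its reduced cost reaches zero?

Check each constraint at x*: pick-and-place 122/122 (tight); solder 64/64 (tight).
The binding rows give the dual system: 6·y_pick-and-place + 4·y_solder = 72 and 4·y_pick-and-place + 2·y_solder = 45.
This yields shadow prices y_pick-and-place = 9, y_solder = 4.5.
displays enters the basis when its profit ≥ yᵀa₃ = 9·3 + 4.5·2 = 36.

36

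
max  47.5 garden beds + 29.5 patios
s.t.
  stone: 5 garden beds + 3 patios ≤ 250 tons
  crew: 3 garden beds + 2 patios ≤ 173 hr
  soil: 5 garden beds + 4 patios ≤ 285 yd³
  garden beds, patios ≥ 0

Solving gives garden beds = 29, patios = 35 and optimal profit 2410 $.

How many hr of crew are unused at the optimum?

crew used = 3·29 + 2·35 = 157; slack = 173 − 157 = 16.

16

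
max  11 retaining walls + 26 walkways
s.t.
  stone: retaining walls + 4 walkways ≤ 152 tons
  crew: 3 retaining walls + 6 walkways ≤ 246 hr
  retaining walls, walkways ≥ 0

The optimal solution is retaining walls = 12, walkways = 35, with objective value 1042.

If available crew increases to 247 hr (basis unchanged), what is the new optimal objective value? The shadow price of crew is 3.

Δb = 1, so new z* = 1042 + (3)·(1) = 1042 + 3 = 1045.

1045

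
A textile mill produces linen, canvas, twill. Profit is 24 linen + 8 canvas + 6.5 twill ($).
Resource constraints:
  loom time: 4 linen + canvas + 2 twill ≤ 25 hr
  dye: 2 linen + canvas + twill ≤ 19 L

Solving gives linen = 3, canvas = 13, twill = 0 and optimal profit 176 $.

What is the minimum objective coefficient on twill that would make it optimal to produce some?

Check each constraint at x*: loom time 25/25 (tight); dye 19/19 (tight).
Dual feasibility on the basic columns requires 4·y_loom time + 2·y_dye = 24, 1·y_loom time + 1·y_dye = 8.
Solving: y_loom time = 4, y_dye = 4.
twill enters the basis when its profit ≥ yᵀa₃ = 4·2 + 4·1 = 12.

12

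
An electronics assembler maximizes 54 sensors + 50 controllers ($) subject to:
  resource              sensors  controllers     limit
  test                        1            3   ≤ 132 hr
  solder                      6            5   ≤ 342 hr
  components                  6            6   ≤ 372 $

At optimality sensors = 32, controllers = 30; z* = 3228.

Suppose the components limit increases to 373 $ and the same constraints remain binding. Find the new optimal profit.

Check each constraint at x*: test 122/132 (slack 10); solder 342/342 (tight); components 372/372 (tight).
Since test is not tight, its dual is 0.
The binding rows give the dual system: 6·y_solder + 6·y_components = 54 and 5·y_solder + 6·y_components = 50.
This yields shadow prices y_solder = 4, y_components = 5.
Δz = y_components·Δb = 5 × (1) = 5, so new z* = 3228 + 5 = 3233.

3233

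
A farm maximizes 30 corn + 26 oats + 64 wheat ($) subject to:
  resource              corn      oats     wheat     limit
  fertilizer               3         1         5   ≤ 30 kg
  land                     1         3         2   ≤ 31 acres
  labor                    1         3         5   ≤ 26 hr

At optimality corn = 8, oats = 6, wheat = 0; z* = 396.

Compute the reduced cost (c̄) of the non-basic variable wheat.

Check each constraint at x*: fertilizer 30/30 (tight); land 26/31 (slack 5); labor 26/26 (tight).
Slack constraints have shadow price 0 (complementary slackness).
Dual feasibility on the basic columns requires 3·y_fertilizer + 1·y_labor = 30, 1·y_fertilizer + 3·y_labor = 26.
This yields shadow prices y_fertilizer = 8, y_labor = 6.
Reduced cost of wheat: c₃ − yᵀa₃ = 64 − (8·5 + 6·5) = 64 − 70 = -6.

-6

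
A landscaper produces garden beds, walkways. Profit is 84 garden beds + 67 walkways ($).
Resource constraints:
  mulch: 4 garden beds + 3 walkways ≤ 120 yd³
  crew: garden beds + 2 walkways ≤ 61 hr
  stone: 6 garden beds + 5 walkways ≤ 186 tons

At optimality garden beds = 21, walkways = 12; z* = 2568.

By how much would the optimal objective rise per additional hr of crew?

0

At the optimum: mulch uses 120 of 120 (binding); crew uses 45 of 61 (slack = 16); stone uses 186 of 186 (binding).
By complementary slackness, y = 0 for the non-binding constraint.
Dual feasibility on the basic columns requires 4·y_mulch + 6·y_stone = 84, 3·y_mulch + 5·y_stone = 67.
Solving: y_mulch = 9, y_stone = 8.
Shadow price of crew = 0.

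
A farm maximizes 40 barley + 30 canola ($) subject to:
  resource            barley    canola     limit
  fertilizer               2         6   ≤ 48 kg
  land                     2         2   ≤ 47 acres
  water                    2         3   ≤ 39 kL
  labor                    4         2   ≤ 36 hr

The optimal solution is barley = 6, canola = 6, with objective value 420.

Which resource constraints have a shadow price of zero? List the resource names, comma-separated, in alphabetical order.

fertilizer: 48/48 (binding)
land: 24/47 (slack 23)
water: 30/39 (slack 9)
labor: 36/36 (binding)
By complementary slackness, a constraint with positive slack has shadow price 0 → land, water.

land, water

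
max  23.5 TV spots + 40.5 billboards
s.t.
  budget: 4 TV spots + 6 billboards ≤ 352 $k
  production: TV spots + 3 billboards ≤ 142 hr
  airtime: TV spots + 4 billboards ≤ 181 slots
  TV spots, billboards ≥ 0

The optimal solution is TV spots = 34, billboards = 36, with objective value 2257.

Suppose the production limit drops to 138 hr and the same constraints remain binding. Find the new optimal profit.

2243

Binding: budget and production. Non-binding: airtime (3 unused).
By complementary slackness, y = 0 for the non-binding constraint.
The binding rows give the dual system: 4·y_budget + 1·y_production = 23.5 and 6·y_budget + 3·y_production = 40.5.
This yields shadow prices y_budget = 5, y_production = 3.5.
Δz = y_production·Δb = 3.5 × (-4) = -14, so new z* = 2257 − 14 = 2243.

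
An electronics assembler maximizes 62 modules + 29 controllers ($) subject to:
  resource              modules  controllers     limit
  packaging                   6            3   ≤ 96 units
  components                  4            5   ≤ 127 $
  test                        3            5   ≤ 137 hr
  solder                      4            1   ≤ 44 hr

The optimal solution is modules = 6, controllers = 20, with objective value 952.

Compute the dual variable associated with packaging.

9

At the optimum: packaging uses 96 of 96 (binding); components uses 124 of 127 (slack = 3); test uses 118 of 137 (slack = 19); solder uses 44 of 44 (binding).
By complementary slackness, y = 0 for the non-binding constraints.
Dual feasibility on the basic columns requires 6·y_packaging + 4·y_solder = 62, 3·y_packaging + 1·y_solder = 29.
Solving: y_packaging = 9, y_solder = 2.
Shadow price of packaging = 9.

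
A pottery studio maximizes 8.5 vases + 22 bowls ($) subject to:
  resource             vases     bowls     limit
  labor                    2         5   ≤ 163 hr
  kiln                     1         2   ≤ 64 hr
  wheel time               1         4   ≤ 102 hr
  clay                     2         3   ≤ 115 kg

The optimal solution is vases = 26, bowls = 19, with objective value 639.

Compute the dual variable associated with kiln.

6

Binding: kiln and wheel time. Non-binding: labor (16 unused), clay (6 unused).
Since labor, clay are not tight, their duals are 0.
Dual feasibility on the basic columns requires 1·y_kiln + 1·y_wheel time = 8.5, 2·y_kiln + 4·y_wheel time = 22.
Solving: y_kiln = 6, y_wheel time = 2.5.
Shadow price of kiln = 6.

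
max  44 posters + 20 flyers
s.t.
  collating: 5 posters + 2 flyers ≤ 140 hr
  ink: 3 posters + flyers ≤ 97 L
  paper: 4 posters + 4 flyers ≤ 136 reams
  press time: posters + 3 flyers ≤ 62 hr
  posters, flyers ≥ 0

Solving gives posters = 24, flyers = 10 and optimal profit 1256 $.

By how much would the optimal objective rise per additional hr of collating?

At the optimum: collating uses 140 of 140 (binding); ink uses 82 of 97 (slack = 15); paper uses 136 of 136 (binding); press time uses 54 of 62 (slack = 8).
Slack constraints have shadow price 0 (complementary slackness).
Dual feasibility on the basic columns requires 5·y_collating + 4·y_paper = 44, 2·y_collating + 4·y_paper = 20.
This yields shadow prices y_collating = 8, y_paper = 1.
Shadow price of collating = 8.

8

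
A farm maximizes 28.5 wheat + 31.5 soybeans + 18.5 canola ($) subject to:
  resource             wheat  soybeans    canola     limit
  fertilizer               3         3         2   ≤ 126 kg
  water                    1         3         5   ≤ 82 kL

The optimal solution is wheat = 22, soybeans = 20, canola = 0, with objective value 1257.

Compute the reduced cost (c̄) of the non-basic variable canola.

-7

Both fertilizer and water are binding at x*.
The binding rows give the dual system: 3·y_fertilizer + 1·y_water = 28.5 and 3·y_fertilizer + 3·y_water = 31.5.
This yields shadow prices y_fertilizer = 9, y_water = 1.5.
Reduced cost of canola: c₃ − yᵀa₃ = 18.5 − (9·2 + 1.5·5) = 18.5 − 25.5 = -7.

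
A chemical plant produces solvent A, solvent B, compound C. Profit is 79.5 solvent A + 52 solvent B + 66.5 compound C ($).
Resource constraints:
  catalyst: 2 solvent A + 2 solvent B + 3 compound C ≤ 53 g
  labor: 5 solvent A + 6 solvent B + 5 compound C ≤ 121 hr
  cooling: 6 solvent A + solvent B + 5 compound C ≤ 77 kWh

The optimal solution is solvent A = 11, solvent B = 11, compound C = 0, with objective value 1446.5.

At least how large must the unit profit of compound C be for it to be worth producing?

72.5

Binding: labor and cooling. Non-binding: catalyst (9 unused).
Slack constraints have shadow price 0 (complementary slackness).
The binding rows give the dual system: 5·y_labor + 6·y_cooling = 79.5 and 6·y_labor + 1·y_cooling = 52.
Solving: y_labor = 7.5, y_cooling = 7.
compound C enters the basis when its profit ≥ yᵀa₃ = 7.5·5 + 7·5 = 72.5.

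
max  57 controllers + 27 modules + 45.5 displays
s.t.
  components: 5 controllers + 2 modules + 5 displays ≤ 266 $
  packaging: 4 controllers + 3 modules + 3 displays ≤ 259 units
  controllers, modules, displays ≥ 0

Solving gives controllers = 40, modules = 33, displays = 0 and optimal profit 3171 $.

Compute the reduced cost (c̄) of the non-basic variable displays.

-8.5

At the optimum: components uses 266 of 266 (binding); packaging uses 259 of 259 (binding).
The binding rows give the dual system: 5·y_components + 4·y_packaging = 57 and 2·y_components + 3·y_packaging = 27.
→ y_components = 9 and y_packaging = 3.
Reduced cost of displays: c₃ − yᵀa₃ = 45.5 − (9·5 + 3·3) = 45.5 − 54 = -8.5.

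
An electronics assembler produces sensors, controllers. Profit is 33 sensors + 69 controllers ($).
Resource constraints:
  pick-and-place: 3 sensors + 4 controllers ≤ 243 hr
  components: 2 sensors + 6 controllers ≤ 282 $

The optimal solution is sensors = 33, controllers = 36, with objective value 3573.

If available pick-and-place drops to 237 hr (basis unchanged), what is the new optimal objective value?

Both pick-and-place and components are binding at x*.
The binding rows give the dual system: 3·y_pick-and-place + 2·y_components = 33 and 4·y_pick-and-place + 6·y_components = 69.
Solving: y_pick-and-place = 6, y_components = 7.5.
Δz = y_pick-and-place·Δb = 6 × (-6) = -36, so new z* = 3573 − 36 = 3537.

3537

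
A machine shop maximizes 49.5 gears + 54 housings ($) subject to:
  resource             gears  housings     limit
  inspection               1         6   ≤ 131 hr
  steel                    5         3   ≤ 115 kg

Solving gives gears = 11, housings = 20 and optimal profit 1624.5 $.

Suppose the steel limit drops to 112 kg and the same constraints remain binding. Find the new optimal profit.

Check each constraint at x*: inspection 131/131 (tight); steel 115/115 (tight).
Dual feasibility on the basic columns requires 1·y_inspection + 5·y_steel = 49.5, 6·y_inspection + 3·y_steel = 54.
This yields shadow prices y_inspection = 4.5, y_steel = 9.
Δz = y_steel·Δb = 9 × (-3) = -27, so new z* = 1624.5 − 27 = 1597.5.

1597.5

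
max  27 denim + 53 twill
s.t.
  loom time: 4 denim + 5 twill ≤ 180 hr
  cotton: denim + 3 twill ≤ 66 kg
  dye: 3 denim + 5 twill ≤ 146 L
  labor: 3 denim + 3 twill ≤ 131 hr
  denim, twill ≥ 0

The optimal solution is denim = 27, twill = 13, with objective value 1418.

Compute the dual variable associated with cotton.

6

At the optimum: loom time uses 173 of 180 (slack = 7); cotton uses 66 of 66 (binding); dye uses 146 of 146 (binding); labor uses 120 of 131 (slack = 11).
By complementary slackness, y = 0 for the non-binding constraints.
From A_Bᵀ y = c: 1·y_cotton + 3·y_dye = 27; 3·y_cotton + 5·y_dye = 53.
→ y_cotton = 6 and y_dye = 7.
Shadow price of cotton = 6.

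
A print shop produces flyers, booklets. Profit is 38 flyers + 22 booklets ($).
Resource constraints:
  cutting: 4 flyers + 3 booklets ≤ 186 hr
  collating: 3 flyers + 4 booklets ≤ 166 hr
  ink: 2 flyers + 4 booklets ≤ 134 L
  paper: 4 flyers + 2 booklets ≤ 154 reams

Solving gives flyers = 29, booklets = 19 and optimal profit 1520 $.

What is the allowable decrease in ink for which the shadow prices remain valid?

57

Binding constraints: ink, paper. The basis is B = [[2,4],[4,2]] with det -12.
Per unit decrease in ink, x* moves by d = (0.1667, -0.3333).
The basis stays optimal until booklets reaches 0; allowable decrease = 57 L.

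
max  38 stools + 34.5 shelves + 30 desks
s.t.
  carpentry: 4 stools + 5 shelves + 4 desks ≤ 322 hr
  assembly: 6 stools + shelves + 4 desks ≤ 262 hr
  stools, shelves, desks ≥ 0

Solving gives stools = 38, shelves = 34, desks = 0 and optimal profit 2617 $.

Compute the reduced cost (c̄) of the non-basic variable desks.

At the optimum: carpentry uses 322 of 322 (binding); assembly uses 262 of 262 (binding).
Dual feasibility on the basic columns requires 4·y_carpentry + 6·y_assembly = 38, 5·y_carpentry + 1·y_assembly = 34.5.
This yields shadow prices y_carpentry = 6.5, y_assembly = 2.
Reduced cost of desks: c₃ − yᵀa₃ = 30 − (6.5·4 + 2·4) = 30 − 34 = -4.

-4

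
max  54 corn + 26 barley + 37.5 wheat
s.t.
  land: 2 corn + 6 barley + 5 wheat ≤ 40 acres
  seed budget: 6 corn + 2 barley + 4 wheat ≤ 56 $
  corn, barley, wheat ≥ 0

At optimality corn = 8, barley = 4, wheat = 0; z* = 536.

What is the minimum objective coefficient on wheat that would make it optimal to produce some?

Check each constraint at x*: land 40/40 (tight); seed budget 56/56 (tight).
The binding rows give the dual system: 2·y_land + 6·y_seed budget = 54 and 6·y_land + 2·y_seed budget = 26.
→ y_land = 1.5 and y_seed budget = 8.5.
wheat enters the basis when its profit ≥ yᵀa₃ = 1.5·5 + 8.5·4 = 41.5.

41.5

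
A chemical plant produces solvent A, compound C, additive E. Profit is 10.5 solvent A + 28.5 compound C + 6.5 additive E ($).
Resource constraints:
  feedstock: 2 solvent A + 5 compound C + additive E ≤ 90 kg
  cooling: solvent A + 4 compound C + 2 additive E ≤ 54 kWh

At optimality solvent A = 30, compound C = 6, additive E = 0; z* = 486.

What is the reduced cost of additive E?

-1

At the optimum: feedstock uses 90 of 90 (binding); cooling uses 54 of 54 (binding).
The binding rows give the dual system: 2·y_feedstock + 1·y_cooling = 10.5 and 5·y_feedstock + 4·y_cooling = 28.5.
This yields shadow prices y_feedstock = 4.5, y_cooling = 1.5.
Reduced cost of additive E: c₃ − yᵀa₃ = 6.5 − (4.5·1 + 1.5·2) = 6.5 − 7.5 = -1.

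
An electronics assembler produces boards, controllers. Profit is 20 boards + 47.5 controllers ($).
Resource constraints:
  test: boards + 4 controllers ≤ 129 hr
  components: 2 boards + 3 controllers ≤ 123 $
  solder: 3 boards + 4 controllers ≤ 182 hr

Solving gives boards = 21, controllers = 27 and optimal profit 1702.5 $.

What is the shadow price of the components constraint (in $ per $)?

Check each constraint at x*: test 129/129 (tight); components 123/123 (tight); solder 171/182 (slack 11).
Slack constraints have shadow price 0 (complementary slackness).
From A_Bᵀ y = c: 1·y_test + 2·y_components = 20; 4·y_test + 3·y_components = 47.5.
→ y_test = 7 and y_components = 6.5.
Shadow price of components = 6.5.

6.5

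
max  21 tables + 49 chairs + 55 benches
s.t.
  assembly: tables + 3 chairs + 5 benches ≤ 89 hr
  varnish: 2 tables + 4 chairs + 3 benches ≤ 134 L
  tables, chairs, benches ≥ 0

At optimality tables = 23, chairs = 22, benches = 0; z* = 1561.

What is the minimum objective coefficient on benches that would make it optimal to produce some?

56

Check each constraint at x*: assembly 89/89 (tight); varnish 134/134 (tight).
Dual feasibility on the basic columns requires 1·y_assembly + 2·y_varnish = 21, 3·y_assembly + 4·y_varnish = 49.
This yields shadow prices y_assembly = 7, y_varnish = 7.
benches enters the basis when its profit ≥ yᵀa₃ = 7·5 + 7·3 = 56.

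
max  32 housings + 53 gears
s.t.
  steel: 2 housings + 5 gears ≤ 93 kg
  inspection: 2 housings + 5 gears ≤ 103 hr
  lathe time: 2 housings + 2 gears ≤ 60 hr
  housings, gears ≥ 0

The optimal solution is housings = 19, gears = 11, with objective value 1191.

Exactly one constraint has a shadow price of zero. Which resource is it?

steel: 93/93 (binding)
inspection: 93/103 (slack 10)
lathe time: 60/60 (binding)
By complementary slackness, a constraint with positive slack has shadow price 0 → inspection.

inspection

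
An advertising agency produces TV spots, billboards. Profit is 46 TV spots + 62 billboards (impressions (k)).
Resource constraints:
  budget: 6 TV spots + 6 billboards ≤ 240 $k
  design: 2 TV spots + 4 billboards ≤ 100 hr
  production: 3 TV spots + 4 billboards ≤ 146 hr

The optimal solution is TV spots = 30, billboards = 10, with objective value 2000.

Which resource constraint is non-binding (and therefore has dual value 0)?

budget: 240/240 (binding)
design: 100/100 (binding)
production: 130/146 (slack 16)
By complementary slackness, a constraint with positive slack has shadow price 0 → production.

production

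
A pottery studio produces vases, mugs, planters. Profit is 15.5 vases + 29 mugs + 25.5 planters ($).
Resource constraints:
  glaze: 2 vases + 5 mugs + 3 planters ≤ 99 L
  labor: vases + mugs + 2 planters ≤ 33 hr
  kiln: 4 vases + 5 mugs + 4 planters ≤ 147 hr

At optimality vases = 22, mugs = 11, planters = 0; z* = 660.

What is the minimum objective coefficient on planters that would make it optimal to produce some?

26.5

At the optimum: glaze uses 99 of 99 (binding); labor uses 33 of 33 (binding); kiln uses 143 of 147 (slack = 4).
Since kiln is not tight, its dual is 0.
The binding rows give the dual system: 2·y_glaze + 1·y_labor = 15.5 and 5·y_glaze + 1·y_labor = 29.
This yields shadow prices y_glaze = 4.5, y_labor = 6.5.
planters enters the basis when its profit ≥ yᵀa₃ = 4.5·3 + 6.5·2 = 26.5.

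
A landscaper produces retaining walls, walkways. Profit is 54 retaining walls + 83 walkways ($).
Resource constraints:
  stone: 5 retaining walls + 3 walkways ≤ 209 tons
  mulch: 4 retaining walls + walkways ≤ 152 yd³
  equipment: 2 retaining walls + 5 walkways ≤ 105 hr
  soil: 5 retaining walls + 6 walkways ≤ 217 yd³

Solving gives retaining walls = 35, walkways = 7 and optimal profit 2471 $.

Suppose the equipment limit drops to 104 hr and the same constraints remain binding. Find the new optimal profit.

2464

Binding: equipment and soil. Non-binding: stone (13 unused), mulch (5 unused).
Since stone, mulch are not tight, their duals are 0.
The binding rows give the dual system: 2·y_equipment + 5·y_soil = 54 and 5·y_equipment + 6·y_soil = 83.
Solving: y_equipment = 7, y_soil = 8.
Δz = y_equipment·Δb = 7 × (-1) = -7, so new z* = 2471 − 7 = 2464.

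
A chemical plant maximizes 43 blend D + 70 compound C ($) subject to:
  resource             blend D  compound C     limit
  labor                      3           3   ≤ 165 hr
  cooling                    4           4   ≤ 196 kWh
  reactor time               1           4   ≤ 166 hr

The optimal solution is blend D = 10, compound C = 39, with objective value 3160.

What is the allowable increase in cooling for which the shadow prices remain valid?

24

Binding constraints: cooling, reactor time. The basis is B = [[4,4],[1,4]] with det 12.
Per unit increase in cooling, x* moves by d = (0.3333, -0.0833).
The basis stays optimal until labor becomes binding; allowable increase = 24 kWh.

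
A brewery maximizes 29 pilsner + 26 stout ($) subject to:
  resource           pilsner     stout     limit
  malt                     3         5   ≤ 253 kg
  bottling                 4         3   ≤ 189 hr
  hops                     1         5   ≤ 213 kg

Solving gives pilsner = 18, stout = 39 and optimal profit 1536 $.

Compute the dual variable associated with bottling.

7

Check each constraint at x*: malt 249/253 (slack 4); bottling 189/189 (tight); hops 213/213 (tight).
Since malt is not tight, its dual is 0.
From A_Bᵀ y = c: 4·y_bottling + 1·y_hops = 29; 3·y_bottling + 5·y_hops = 26.
This yields shadow prices y_bottling = 7, y_hops = 1.
Shadow price of bottling = 7.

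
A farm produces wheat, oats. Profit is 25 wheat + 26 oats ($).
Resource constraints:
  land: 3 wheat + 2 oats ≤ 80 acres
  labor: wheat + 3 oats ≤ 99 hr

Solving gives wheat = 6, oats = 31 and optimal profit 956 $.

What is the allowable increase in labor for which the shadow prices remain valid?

21

Binding constraints: land, labor. The basis is B = [[3,2],[1,3]] with det 7.
Per unit increase in labor, x* moves by d = (-0.2857, 0.4286).
The basis stays optimal until wheat reaches 0; allowable increase = 21 hr.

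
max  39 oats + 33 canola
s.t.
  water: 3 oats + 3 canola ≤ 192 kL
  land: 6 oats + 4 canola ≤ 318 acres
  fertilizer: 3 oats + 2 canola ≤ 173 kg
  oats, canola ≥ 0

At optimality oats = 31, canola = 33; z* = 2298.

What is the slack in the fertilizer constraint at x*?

14

fertilizer used = 3·31 + 2·33 = 159; slack = 173 − 159 = 14.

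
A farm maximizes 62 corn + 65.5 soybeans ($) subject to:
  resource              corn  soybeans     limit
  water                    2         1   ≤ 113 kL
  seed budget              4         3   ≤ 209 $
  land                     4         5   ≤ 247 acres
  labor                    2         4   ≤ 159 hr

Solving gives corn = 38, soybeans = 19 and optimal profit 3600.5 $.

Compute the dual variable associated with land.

9.5

Check each constraint at x*: water 95/113 (slack 18); seed budget 209/209 (tight); land 247/247 (tight); labor 152/159 (slack 7).
Slack constraints have shadow price 0 (complementary slackness).
The binding rows give the dual system: 4·y_seed budget + 4·y_land = 62 and 3·y_seed budget + 5·y_land = 65.5.
Solving: y_seed budget = 6, y_land = 9.5.
Shadow price of land = 9.5.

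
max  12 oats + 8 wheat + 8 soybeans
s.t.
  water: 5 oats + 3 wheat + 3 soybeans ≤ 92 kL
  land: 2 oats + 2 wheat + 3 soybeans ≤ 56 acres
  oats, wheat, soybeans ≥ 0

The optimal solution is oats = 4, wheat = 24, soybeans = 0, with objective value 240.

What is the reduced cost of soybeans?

Check each constraint at x*: water 92/92 (tight); land 56/56 (tight).
The binding rows give the dual system: 5·y_water + 2·y_land = 12 and 3·y_water + 2·y_land = 8.
This yields shadow prices y_water = 2, y_land = 1.
Reduced cost of soybeans: c₃ − yᵀa₃ = 8 − (2·3 + 1·3) = 8 − 9 = -1.

-1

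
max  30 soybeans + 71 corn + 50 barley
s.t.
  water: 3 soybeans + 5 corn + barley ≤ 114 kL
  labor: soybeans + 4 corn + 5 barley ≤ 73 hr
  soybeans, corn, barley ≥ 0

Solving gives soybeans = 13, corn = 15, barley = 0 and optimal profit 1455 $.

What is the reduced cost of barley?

-2

Both water and labor are binding at x*.
The binding rows give the dual system: 3·y_water + 1·y_labor = 30 and 5·y_water + 4·y_labor = 71.
This yields shadow prices y_water = 7, y_labor = 9.
Reduced cost of barley: c₃ − yᵀa₃ = 50 − (7·1 + 9·5) = 50 − 52 = -2.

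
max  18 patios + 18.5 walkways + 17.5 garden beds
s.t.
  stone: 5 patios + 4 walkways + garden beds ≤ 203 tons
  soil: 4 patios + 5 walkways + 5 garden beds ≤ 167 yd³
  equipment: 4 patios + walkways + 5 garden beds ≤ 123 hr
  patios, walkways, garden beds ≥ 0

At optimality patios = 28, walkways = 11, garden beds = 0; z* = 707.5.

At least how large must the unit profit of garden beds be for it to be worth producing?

At the optimum: stone uses 184 of 203 (slack = 19); soil uses 167 of 167 (binding); equipment uses 123 of 123 (binding).
Since stone is not tight, its dual is 0.
From A_Bᵀ y = c: 4·y_soil + 4·y_equipment = 18; 5·y_soil + 1·y_equipment = 18.5.
This yields shadow prices y_soil = 3.5, y_equipment = 1.
garden beds enters the basis when its profit ≥ yᵀa₃ = 3.5·5 + 1·5 = 22.5.

22.5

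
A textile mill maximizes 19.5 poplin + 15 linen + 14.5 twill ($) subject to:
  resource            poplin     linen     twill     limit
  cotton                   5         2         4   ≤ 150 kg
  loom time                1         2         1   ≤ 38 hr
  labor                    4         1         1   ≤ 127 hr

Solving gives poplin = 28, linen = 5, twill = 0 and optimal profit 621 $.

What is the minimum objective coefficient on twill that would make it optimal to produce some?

Check each constraint at x*: cotton 150/150 (tight); loom time 38/38 (tight); labor 117/127 (slack 10).
Slack constraints have shadow price 0 (complementary slackness).
The binding rows give the dual system: 5·y_cotton + 1·y_loom time = 19.5 and 2·y_cotton + 2·y_loom time = 15.
→ y_cotton = 3 and y_loom time = 4.5.
twill enters the basis when its profit ≥ yᵀa₃ = 3·4 + 4.5·1 = 16.5.

16.5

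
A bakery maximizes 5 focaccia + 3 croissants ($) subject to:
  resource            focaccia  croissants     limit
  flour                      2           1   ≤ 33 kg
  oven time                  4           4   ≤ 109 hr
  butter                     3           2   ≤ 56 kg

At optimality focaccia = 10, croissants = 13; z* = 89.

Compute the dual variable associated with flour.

1

Check each constraint at x*: flour 33/33 (tight); oven time 92/109 (slack 17); butter 56/56 (tight).
By complementary slackness, y = 0 for the non-binding constraint.
Dual feasibility on the basic columns requires 2·y_flour + 3·y_butter = 5, 1·y_flour + 2·y_butter = 3.
This yields shadow prices y_flour = 1, y_butter = 1.
Shadow price of flour = 1.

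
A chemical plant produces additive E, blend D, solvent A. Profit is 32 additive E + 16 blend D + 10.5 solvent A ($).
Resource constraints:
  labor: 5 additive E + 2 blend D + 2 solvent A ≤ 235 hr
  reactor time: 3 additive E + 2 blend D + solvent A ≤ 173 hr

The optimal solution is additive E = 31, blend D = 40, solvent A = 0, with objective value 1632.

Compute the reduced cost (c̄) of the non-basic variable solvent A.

-1.5

Both labor and reactor time are binding at x*.
Dual feasibility on the basic columns requires 5·y_labor + 3·y_reactor time = 32, 2·y_labor + 2·y_reactor time = 16.
→ y_labor = 4 and y_reactor time = 4.
Reduced cost of solvent A: c₃ − yᵀa₃ = 10.5 − (4·2 + 4·1) = 10.5 − 12 = -1.5.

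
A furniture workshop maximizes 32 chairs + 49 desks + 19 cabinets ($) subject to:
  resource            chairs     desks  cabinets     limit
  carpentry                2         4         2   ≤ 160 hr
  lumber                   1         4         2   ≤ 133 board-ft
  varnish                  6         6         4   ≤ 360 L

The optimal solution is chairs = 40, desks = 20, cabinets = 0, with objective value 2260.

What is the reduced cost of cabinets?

Check each constraint at x*: carpentry 160/160 (tight); lumber 120/133 (slack 13); varnish 360/360 (tight).
Slack constraints have shadow price 0 (complementary slackness).
The binding rows give the dual system: 2·y_carpentry + 6·y_varnish = 32 and 4·y_carpentry + 6·y_varnish = 49.
Solving: y_carpentry = 8.5, y_varnish = 2.5.
Reduced cost of cabinets: c₃ − yᵀa₃ = 19 − (8.5·2 + 2.5·4) = 19 − 27 = -8.

-8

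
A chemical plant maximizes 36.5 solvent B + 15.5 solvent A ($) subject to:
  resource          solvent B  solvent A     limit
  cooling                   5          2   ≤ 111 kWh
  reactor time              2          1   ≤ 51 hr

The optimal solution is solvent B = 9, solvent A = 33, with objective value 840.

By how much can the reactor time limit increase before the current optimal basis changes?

Binding constraints: cooling, reactor time. The basis is B = [[5,2],[2,1]] with det 1.
Per unit increase in reactor time, x* moves by d = (-2, 5).
The basis stays optimal until solvent B reaches 0; allowable increase = 4.5 hr.

4.5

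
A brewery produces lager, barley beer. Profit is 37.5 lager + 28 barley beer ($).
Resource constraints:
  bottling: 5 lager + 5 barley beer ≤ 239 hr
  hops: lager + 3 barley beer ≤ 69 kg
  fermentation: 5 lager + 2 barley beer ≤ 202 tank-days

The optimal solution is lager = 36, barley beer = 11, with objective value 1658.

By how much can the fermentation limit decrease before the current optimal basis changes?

156

Binding constraints: hops, fermentation. The basis is B = [[1,3],[5,2]] with det -13.
Per unit decrease in fermentation, x* moves by d = (-0.2308, 0.0769).
The basis stays optimal until lager reaches 0; allowable decrease = 156 tank-days.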